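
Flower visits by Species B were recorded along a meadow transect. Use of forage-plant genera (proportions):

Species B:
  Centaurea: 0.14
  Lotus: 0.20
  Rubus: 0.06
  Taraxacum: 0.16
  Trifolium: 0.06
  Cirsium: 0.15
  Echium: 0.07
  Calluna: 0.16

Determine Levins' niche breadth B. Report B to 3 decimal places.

Σpᵢ² = 0.14² + 0.20² + 0.06² + 0.16² + 0.06² + 0.15² + 0.07² + 0.16² = 0.0196 + 0.0400 + 0.0036 + 0.0256 + 0.0036 + 0.0225 + 0.0049 + 0.0256 = 0.1454
B = 1 / 0.1454 = 6.87758

6.878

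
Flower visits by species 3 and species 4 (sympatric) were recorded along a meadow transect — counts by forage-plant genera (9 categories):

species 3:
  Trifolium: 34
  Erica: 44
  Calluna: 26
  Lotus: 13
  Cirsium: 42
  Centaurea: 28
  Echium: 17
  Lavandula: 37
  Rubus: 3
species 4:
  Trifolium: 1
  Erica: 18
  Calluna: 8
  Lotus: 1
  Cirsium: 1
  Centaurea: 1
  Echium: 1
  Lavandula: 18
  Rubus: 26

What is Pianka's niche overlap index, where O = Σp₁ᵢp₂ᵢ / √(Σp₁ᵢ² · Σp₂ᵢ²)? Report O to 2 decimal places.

0.56

Proportions for species 3 (n=244): 34/244=0.1393, 44/244=0.1803, 26/244=0.1066, 13/244=0.0533, 42/244=0.1721, 28/244=0.1148, 17/244=0.0697, 37/244=0.1516, 3/244=0.0123
Proportions for species 4 (n=75): 1/75=0.0133, 18/75=0.2400, 8/75=0.1067, 1/75=0.0133, 1/75=0.0133, 1/75=0.0133, 1/75=0.0133, 18/75=0.2400, 26/75=0.3467
Σ p₁ᵢp₂ᵢ = 0.001853 + 0.043272 + 0.011374 + 0.000709 + 0.002289 + 0.001527 + 0.000927 + 0.036384 + 0.004264 = 0.102599
Σp_1ᵢ² = 0.1393² + 0.1803² + 0.1066² + 0.0533² + 0.1721² + 0.1148² + 0.0697² + 0.1516² + 0.0123² = 0.019404 + 0.032508 + 0.011364 + 0.002841 + 0.029618 + 0.013179 + 0.004858 + 0.022983 + 0.000151 = 0.136906
Σp_2ᵢ² = 0.0133² + 0.2400² + 0.1067² + 0.0133² + 0.0133² + 0.0133² + 0.0133² + 0.2400² + 0.3467² = 0.000177 + 0.057600 + 0.011385 + 0.000177 + 0.000177 + 0.000177 + 0.000177 + 0.057600 + 0.120201 = 0.247671
O = 0.102599 / √(0.136906 × 0.247671) = 0.102599 / 0.1841403 = 0.5572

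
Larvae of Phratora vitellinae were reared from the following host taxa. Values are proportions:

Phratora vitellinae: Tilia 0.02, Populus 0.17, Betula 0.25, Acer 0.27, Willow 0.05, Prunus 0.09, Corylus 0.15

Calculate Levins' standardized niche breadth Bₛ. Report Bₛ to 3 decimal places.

0.676

Σpᵢ² = 0.02² + 0.17² + 0.25² + 0.27² + 0.05² + 0.09² + 0.15² = 0.0004 + 0.0289 + 0.0625 + 0.0729 + 0.0025 + 0.0081 + 0.0225 = 0.1978
B = 1 / 0.1978 = 5.05561
Bₛ = (B − 1)/(n − 1) = (5.05561 − 1)/(7 − 1) = 4.05561/6 = 0.67594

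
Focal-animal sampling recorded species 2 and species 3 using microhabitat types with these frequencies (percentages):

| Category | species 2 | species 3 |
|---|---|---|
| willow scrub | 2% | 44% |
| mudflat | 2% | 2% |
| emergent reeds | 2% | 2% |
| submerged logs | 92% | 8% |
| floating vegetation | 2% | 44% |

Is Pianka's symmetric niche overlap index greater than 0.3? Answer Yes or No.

Convert percentages to proportions (divide by 100).
Σ p₁ᵢp₂ᵢ = 0.0088 + 0.0004 + 0.0004 + 0.0736 + 0.0088 = 0.0920
Σp_1ᵢ² = 0.02² + 0.02² + 0.02² + 0.92² + 0.02² = 0.0004 + 0.0004 + 0.0004 + 0.8464 + 0.0004 = 0.8480
Σp_2ᵢ² = 0.44² + 0.02² + 0.02² + 0.08² + 0.44² = 0.1936 + 0.0004 + 0.0004 + 0.0064 + 0.1936 = 0.3944
O = 0.0920 / √(0.8480 × 0.3944) = 0.0920 / 0.57832 = 0.1591
O = 0.1591 < 0.3 → No.

No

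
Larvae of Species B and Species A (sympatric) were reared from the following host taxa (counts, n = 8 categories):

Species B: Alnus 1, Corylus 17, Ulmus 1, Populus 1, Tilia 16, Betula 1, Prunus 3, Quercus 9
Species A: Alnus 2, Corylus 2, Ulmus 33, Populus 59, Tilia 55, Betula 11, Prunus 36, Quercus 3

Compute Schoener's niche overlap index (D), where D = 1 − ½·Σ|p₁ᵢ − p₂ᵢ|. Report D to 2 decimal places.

Proportions for Species B (n=49): 1/49=0.0204, 17/49=0.3469, 1/49=0.0204, 1/49=0.0204, 16/49=0.3265, 1/49=0.0204, 3/49=0.0612, 9/49=0.1837
Proportions for Species A (n=201): 2/201=0.0100, 2/201=0.0100, 33/201=0.1642, 59/201=0.2935, 55/201=0.2736, 11/201=0.0547, 36/201=0.1791, 3/201=0.0149
Σ|p₁ᵢ − p₂ᵢ| = 0.0104 + 0.3369 + 0.1438 + 0.2731 + 0.0529 + 0.0343 + 0.1179 + 0.1688 = 1.1381
D = 1 − ½ × 1.1381 = 1 − 0.56905 = 0.43095

0.43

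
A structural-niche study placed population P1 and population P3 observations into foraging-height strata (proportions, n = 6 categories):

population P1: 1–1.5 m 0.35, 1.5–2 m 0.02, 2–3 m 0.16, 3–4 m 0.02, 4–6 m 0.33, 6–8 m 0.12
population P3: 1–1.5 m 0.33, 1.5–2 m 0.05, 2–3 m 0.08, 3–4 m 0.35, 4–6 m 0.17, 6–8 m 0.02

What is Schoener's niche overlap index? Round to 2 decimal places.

Σ|p₁ᵢ − p₂ᵢ| = 0.02 + 0.03 + 0.08 + 0.33 + 0.16 + 0.10 = 0.72
D = 1 − ½ × 0.72 = 1 − 0.360 = 0.6400

0.64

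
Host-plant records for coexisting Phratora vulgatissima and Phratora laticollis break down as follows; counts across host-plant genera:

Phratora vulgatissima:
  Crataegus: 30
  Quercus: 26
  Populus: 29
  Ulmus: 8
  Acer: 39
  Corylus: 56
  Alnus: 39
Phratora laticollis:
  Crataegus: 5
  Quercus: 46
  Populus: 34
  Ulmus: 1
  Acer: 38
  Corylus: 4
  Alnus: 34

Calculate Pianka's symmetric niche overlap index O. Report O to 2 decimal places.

Proportions for Phratora vulgatissima (n=227): 30/227=0.1322, 26/227=0.1145, 29/227=0.1278, 8/227=0.0352, 39/227=0.1718, 56/227=0.2467, 39/227=0.1718
Proportions for Phratora laticollis (n=162): 5/162=0.0309, 46/162=0.2840, 34/162=0.2099, 1/162=0.0062, 38/162=0.2346, 4/162=0.0247, 34/162=0.2099
Σ p₁ᵢp₂ᵢ = 0.004085 + 0.032518 + 0.026825 + 0.000218 + 0.040304 + 0.006093 + 0.036061 = 0.146104
Σp_1ᵢ² = 0.1322² + 0.1145² + 0.1278² + 0.0352² + 0.1718² + 0.2467² + 0.1718² = 0.017477 + 0.013110 + 0.016333 + 0.001239 + 0.029515 + 0.060861 + 0.029515 = 0.168050
Σp_2ᵢ² = 0.0309² + 0.2840² + 0.2099² + 0.0062² + 0.2346² + 0.0247² + 0.2099² = 0.000955 + 0.080656 + 0.044058 + 0.000038 + 0.055037 + 0.000610 + 0.044058 = 0.225412
O = 0.146104 / √(0.168050 × 0.225412) = 0.146104 / 0.1946291 = 0.7507

0.75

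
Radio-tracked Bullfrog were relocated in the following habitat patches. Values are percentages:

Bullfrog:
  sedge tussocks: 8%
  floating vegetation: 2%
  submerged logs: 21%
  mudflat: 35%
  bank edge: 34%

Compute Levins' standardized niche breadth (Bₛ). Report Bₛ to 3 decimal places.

0.615

Convert percentages to proportions (divide by 100).
Σpᵢ² = 0.08² + 0.02² + 0.21² + 0.35² + 0.34² = 0.0064 + 0.0004 + 0.0441 + 0.1225 + 0.1156 = 0.2890
B = 1 / 0.2890 = 3.46021
Bₛ = (B − 1)/(n − 1) = (3.46021 − 1)/(5 − 1) = 2.46021/4 = 0.61505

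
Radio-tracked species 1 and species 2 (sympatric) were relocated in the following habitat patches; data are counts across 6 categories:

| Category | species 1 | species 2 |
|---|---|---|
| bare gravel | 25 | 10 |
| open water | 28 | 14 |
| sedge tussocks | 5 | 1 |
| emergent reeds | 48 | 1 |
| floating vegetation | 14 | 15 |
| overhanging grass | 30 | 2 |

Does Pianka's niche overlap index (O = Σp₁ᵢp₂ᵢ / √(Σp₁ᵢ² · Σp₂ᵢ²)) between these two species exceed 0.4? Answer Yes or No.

Yes

Proportions for species 1 (n=150): 25/150=0.1667, 28/150=0.1867, 5/150=0.0333, 48/150=0.3200, 14/150=0.0933, 30/150=0.2000
Proportions for species 2 (n=43): 10/43=0.2326, 14/43=0.3256, 1/43=0.0233, 1/43=0.0233, 15/43=0.3488, 2/43=0.0465
Σ p₁ᵢp₂ᵢ = 0.038774 + 0.060790 + 0.000776 + 0.007456 + 0.032543 + 0.009300 = 0.149639
Σp_1ᵢ² = 0.1667² + 0.1867² + 0.0333² + 0.3200² + 0.0933² + 0.2000² = 0.027789 + 0.034857 + 0.001109 + 0.102400 + 0.008705 + 0.040000 = 0.214860
Σp_2ᵢ² = 0.2326² + 0.3256² + 0.0233² + 0.0233² + 0.3488² + 0.0465² = 0.054103 + 0.106015 + 0.000543 + 0.000543 + 0.121661 + 0.002162 = 0.285027
O = 0.149639 / √(0.214860 × 0.285027) = 0.149639 / 0.2474690 = 0.6047
O = 0.6047 > 0.4 → Yes.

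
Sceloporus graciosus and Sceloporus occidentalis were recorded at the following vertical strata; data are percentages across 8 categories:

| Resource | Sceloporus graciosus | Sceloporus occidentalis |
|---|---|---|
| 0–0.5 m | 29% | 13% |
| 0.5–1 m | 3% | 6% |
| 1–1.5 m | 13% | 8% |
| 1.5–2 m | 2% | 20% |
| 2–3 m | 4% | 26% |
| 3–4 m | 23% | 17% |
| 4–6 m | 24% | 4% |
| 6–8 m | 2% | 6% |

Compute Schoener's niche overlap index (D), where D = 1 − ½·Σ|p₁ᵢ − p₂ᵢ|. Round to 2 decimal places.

Convert percentages to proportions (divide by 100).
Σ|p₁ᵢ − p₂ᵢ| = 0.16 + 0.03 + 0.05 + 0.18 + 0.22 + 0.06 + 0.20 + 0.04 = 0.94
D = 1 − ½ × 0.94 = 1 − 0.470 = 0.5300

0.53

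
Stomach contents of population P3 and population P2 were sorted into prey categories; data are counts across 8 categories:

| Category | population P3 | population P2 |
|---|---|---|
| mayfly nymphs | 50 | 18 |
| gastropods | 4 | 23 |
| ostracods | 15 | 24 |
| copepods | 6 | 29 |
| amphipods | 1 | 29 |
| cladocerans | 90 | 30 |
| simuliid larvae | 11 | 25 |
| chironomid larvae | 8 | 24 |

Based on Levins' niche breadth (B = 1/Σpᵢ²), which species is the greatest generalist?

population P2

Proportions for population P3 (n=185): 50/185=0.2703, 4/185=0.0216, 15/185=0.0811, 6/185=0.0324, 1/185=0.0054, 90/185=0.4865, 11/185=0.0595, 8/185=0.0432
Proportions for population P2 (n=202): 18/202=0.0891, 23/202=0.1139, 24/202=0.1188, 29/202=0.1436, 29/202=0.1436, 30/202=0.1485, 25/202=0.1238, 24/202=0.1188
Σp_P3ᵢ² = 0.2703² + 0.0216² + 0.0811² + 0.0324² + 0.0054² + 0.4865² + 0.0595² + 0.0432² = 0.073062 + 0.000467 + 0.006577 + 0.001050 + 0.000029 + 0.236682 + 0.003540 + 0.001866 = 0.323273
B_P3 = 1 / 0.323273 = 3.0934
Σp_P2ᵢ² = 0.0891² + 0.1139² + 0.1188² + 0.1436² + 0.1436² + 0.1485² + 0.1238² + 0.1188² = 0.007939 + 0.012973 + 0.014113 + 0.020621 + 0.020621 + 0.022052 + 0.015326 + 0.014113 = 0.127758
B_P2 = 1 / 0.127758 = 7.8273
Highest B → broadest niche (most generalist): population P2 (B = 7.83).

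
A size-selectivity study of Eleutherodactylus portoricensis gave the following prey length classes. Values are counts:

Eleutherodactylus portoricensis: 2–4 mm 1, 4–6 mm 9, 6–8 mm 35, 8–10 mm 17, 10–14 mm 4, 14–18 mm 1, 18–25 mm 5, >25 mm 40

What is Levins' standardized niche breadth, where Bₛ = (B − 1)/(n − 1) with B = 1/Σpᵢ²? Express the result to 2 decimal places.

Proportions for Eleutherodactylus portoricensis (n=112): 1/112=0.0089, 9/112=0.0804, 35/112=0.3125, 17/112=0.1518, 4/112=0.0357, 1/112=0.0089, 5/112=0.0446, 40/112=0.3571
Σpᵢ² = 0.0089² + 0.0804² + 0.3125² + 0.1518² + 0.0357² + 0.0089² + 0.0446² + 0.3571² = 0.000079 + 0.006464 + 0.097656 + 0.023043 + 0.001274 + 0.000079 + 0.001989 + 0.127520 = 0.258104
B = 1 / 0.258104 = 3.8744
Bₛ = (B − 1)/(n − 1) = (3.8744 − 1)/(8 − 1) = 2.8744/7 = 0.4106

0.41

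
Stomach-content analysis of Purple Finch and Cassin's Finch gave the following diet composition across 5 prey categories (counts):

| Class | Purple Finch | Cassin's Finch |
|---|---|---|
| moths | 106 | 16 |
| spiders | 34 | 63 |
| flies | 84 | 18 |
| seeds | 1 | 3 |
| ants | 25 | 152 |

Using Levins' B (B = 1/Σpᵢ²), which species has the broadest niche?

Purple Finch

Proportions for Purple Finch (n=250): 106/250=0.4240, 34/250=0.1360, 84/250=0.3360, 1/250=0.0040, 25/250=0.1000
Proportions for Cassin's Finch (n=252): 16/252=0.0635, 63/252=0.2500, 18/252=0.0714, 3/252=0.0119, 152/252=0.6032
Σp_Purpᵢ² = 0.4240² + 0.1360² + 0.3360² + 0.0040² + 0.1000² = 0.179776 + 0.018496 + 0.112896 + 0.000016 + 0.010000 = 0.321184
B_Purp = 1 / 0.321184 = 3.1135
Σp_Cassᵢ² = 0.0635² + 0.2500² + 0.0714² + 0.0119² + 0.6032² = 0.004032 + 0.062500 + 0.005098 + 0.000142 + 0.363850 = 0.435622
B_Cass = 1 / 0.435622 = 2.2956
Highest B → broadest niche (most generalist): Purple Finch (B = 3.11).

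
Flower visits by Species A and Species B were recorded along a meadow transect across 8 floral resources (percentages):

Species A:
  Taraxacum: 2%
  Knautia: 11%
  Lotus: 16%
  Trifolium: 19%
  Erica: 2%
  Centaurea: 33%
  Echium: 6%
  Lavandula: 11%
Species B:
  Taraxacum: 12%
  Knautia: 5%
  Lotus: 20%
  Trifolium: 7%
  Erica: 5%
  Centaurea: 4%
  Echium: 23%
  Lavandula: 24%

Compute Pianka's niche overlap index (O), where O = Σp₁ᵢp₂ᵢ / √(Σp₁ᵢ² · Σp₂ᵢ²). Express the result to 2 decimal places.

0.57

Convert percentages to proportions (divide by 100).
Σ p₁ᵢp₂ᵢ = 0.0024 + 0.0055 + 0.0320 + 0.0133 + 0.0010 + 0.0132 + 0.0138 + 0.0264 = 0.1076
Σp_1ᵢ² = 0.02² + 0.11² + 0.16² + 0.19² + 0.02² + 0.33² + 0.06² + 0.11² = 0.0004 + 0.0121 + 0.0256 + 0.0361 + 0.0004 + 0.1089 + 0.0036 + 0.0121 = 0.1992
Σp_2ᵢ² = 0.12² + 0.05² + 0.20² + 0.07² + 0.05² + 0.04² + 0.23² + 0.24² = 0.0144 + 0.0025 + 0.0400 + 0.0049 + 0.0025 + 0.0016 + 0.0529 + 0.0576 = 0.1764
O = 0.1076 / √(0.1992 × 0.1764) = 0.1076 / 0.18745 = 0.5740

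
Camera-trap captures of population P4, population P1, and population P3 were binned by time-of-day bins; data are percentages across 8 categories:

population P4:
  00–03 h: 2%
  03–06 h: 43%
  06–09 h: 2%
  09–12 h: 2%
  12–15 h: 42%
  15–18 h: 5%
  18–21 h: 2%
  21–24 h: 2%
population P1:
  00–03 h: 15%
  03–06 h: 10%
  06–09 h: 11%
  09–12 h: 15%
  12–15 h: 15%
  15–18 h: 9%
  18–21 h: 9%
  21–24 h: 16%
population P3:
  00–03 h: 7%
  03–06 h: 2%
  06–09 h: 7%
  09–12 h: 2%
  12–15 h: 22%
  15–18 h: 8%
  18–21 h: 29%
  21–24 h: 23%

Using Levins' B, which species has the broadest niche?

population P1

Convert percentages to proportions (divide by 100).
Σp_P4ᵢ² = 0.02² + 0.43² + 0.02² + 0.02² + 0.42² + 0.05² + 0.02² + 0.02² = 0.0004 + 0.1849 + 0.0004 + 0.0004 + 0.1764 + 0.0025 + 0.0004 + 0.0004 = 0.3658
B_P4 = 1 / 0.3658 = 2.7337
Σp_P1ᵢ² = 0.15² + 0.10² + 0.11² + 0.15² + 0.15² + 0.09² + 0.09² + 0.16² = 0.0225 + 0.0100 + 0.0121 + 0.0225 + 0.0225 + 0.0081 + 0.0081 + 0.0256 = 0.1314
B_P1 = 1 / 0.1314 = 7.6104
Σp_P3ᵢ² = 0.07² + 0.02² + 0.07² + 0.02² + 0.22² + 0.08² + 0.29² + 0.23² = 0.0049 + 0.0004 + 0.0049 + 0.0004 + 0.0484 + 0.0064 + 0.0841 + 0.0529 = 0.2024
B_P3 = 1 / 0.2024 = 4.9407
Highest B → broadest niche (most generalist): population P1 (B = 7.61).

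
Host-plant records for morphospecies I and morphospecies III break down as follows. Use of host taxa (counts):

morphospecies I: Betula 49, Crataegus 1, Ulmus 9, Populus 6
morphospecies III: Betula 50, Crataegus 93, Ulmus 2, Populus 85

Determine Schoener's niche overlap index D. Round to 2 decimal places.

Proportions for morphospecies I (n=65): 49/65=0.7538, 1/65=0.0154, 9/65=0.1385, 6/65=0.0923
Proportions for morphospecies III (n=230): 50/230=0.2174, 93/230=0.4043, 2/230=0.0087, 85/230=0.3696
Σ|p₁ᵢ − p₂ᵢ| = 0.5364 + 0.3889 + 0.1298 + 0.2773 = 1.3324
D = 1 − ½ × 1.3324 = 1 − 0.66620 = 0.33380

0.33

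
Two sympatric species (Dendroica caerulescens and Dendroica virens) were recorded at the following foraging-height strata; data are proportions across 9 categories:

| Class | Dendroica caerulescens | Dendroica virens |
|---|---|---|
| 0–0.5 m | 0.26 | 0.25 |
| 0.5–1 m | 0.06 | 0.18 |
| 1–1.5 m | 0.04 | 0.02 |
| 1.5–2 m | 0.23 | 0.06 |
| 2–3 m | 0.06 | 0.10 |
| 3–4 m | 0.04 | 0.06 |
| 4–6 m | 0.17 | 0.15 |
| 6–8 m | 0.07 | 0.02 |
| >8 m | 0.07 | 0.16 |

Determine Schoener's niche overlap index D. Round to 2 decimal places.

Σ|p₁ᵢ − p₂ᵢ| = 0.01 + 0.12 + 0.02 + 0.17 + 0.04 + 0.02 + 0.02 + 0.05 + 0.09 = 0.54
D = 1 − ½ × 0.54 = 1 − 0.270 = 0.7300

0.73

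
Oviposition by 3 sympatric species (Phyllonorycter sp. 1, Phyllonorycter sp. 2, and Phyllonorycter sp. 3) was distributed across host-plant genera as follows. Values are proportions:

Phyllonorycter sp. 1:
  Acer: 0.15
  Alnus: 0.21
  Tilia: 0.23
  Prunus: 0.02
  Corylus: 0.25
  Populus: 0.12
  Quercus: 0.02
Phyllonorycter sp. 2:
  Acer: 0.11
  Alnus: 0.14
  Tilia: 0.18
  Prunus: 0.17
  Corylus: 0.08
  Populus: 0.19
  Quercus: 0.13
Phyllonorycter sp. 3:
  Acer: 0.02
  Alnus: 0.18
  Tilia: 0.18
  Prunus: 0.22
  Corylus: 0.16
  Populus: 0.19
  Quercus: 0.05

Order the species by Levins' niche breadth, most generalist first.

Phyllonorycter sp. 2 > Phyllonorycter sp. 3 > Phyllonorycter sp. 1

Σp_1ᵢ² = 0.15² + 0.21² + 0.23² + 0.02² + 0.25² + 0.12² + 0.02² = 0.0225 + 0.0441 + 0.0529 + 0.0004 + 0.0625 + 0.0144 + 0.0004 = 0.1972
B_1 = 1 / 0.1972 = 5.0710
Σp_2ᵢ² = 0.11² + 0.14² + 0.18² + 0.17² + 0.08² + 0.19² + 0.13² = 0.0121 + 0.0196 + 0.0324 + 0.0289 + 0.0064 + 0.0361 + 0.0169 = 0.1524
B_2 = 1 / 0.1524 = 6.5617
Σp_3ᵢ² = 0.02² + 0.18² + 0.18² + 0.22² + 0.16² + 0.19² + 0.05² = 0.0004 + 0.0324 + 0.0324 + 0.0484 + 0.0256 + 0.0361 + 0.0025 = 0.1778
B_3 = 1 / 0.1778 = 5.6243
Ranking by B (broadest → narrowest): Phyllonorycter sp. 2 (6.56) > Phyllonorycter sp. 3 (5.62) > Phyllonorycter sp. 1 (5.07)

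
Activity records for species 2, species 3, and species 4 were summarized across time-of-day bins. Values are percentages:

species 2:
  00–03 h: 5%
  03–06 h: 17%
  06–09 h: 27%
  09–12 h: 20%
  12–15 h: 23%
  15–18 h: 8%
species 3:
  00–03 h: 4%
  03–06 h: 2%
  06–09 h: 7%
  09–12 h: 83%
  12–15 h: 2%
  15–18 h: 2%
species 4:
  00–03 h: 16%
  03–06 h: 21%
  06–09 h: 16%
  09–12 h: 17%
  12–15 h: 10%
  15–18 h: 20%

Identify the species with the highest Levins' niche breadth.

species 4

Convert percentages to proportions (divide by 100).
Σp_2ᵢ² = 0.05² + 0.17² + 0.27² + 0.20² + 0.23² + 0.08² = 0.0025 + 0.0289 + 0.0729 + 0.0400 + 0.0529 + 0.0064 = 0.2036
B_2 = 1 / 0.2036 = 4.9116
Σp_3ᵢ² = 0.04² + 0.02² + 0.07² + 0.83² + 0.02² + 0.02² = 0.0016 + 0.0004 + 0.0049 + 0.6889 + 0.0004 + 0.0004 = 0.6966
B_3 = 1 / 0.6966 = 1.4355
Σp_4ᵢ² = 0.16² + 0.21² + 0.16² + 0.17² + 0.10² + 0.20² = 0.0256 + 0.0441 + 0.0256 + 0.0289 + 0.0100 + 0.0400 = 0.1742
B_4 = 1 / 0.1742 = 5.7405
Highest B → broadest niche (most generalist): species 4 (B = 5.74).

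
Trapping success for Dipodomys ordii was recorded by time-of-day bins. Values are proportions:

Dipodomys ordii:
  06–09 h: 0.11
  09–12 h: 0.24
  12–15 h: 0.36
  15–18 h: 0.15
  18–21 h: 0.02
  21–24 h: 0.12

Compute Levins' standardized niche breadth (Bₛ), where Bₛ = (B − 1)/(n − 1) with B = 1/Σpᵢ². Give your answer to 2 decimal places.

Σpᵢ² = 0.11² + 0.24² + 0.36² + 0.15² + 0.02² + 0.12² = 0.0121 + 0.0576 + 0.1296 + 0.0225 + 0.0004 + 0.0144 = 0.2366
B = 1 / 0.2366 = 4.2265
Bₛ = (B − 1)/(n − 1) = (4.2265 − 1)/(6 − 1) = 3.2265/5 = 0.6453

0.65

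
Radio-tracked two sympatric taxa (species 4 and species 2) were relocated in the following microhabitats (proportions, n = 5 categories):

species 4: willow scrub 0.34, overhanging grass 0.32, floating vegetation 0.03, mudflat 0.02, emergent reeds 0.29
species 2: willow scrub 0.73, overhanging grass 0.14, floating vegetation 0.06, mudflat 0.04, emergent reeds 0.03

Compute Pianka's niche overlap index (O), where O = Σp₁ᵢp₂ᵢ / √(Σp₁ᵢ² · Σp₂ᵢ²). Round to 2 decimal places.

0.74

Σ p₁ᵢp₂ᵢ = 0.2482 + 0.0448 + 0.0018 + 0.0008 + 0.0087 = 0.3043
Σp_1ᵢ² = 0.34² + 0.32² + 0.03² + 0.02² + 0.29² = 0.1156 + 0.1024 + 0.0009 + 0.0004 + 0.0841 = 0.3034
Σp_2ᵢ² = 0.73² + 0.14² + 0.06² + 0.04² + 0.03² = 0.5329 + 0.0196 + 0.0036 + 0.0016 + 0.0009 = 0.5586
O = 0.3043 / √(0.3034 × 0.5586) = 0.3043 / 0.41168 = 0.7392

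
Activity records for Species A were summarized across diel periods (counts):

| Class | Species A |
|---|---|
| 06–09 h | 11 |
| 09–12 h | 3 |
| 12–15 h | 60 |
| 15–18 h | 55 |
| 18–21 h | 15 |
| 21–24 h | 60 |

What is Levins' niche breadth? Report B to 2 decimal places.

Proportions for Species A (n=204): 11/204=0.0539, 3/204=0.0147, 60/204=0.2941, 55/204=0.2696, 15/204=0.0735, 60/204=0.2941
Σpᵢ² = 0.0539² + 0.0147² + 0.2941² + 0.2696² + 0.0735² + 0.2941² = 0.002905 + 0.000216 + 0.086495 + 0.072684 + 0.005402 + 0.086495 = 0.254197
B = 1 / 0.254197 = 3.9340

3.93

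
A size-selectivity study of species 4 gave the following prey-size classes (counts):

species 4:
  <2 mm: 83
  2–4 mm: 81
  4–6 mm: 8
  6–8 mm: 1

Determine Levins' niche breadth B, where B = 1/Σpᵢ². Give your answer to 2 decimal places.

2.21

Proportions for species 4 (n=173): 83/173=0.4798, 81/173=0.4682, 8/173=0.0462, 1/173=0.0058
Σpᵢ² = 0.4798² + 0.4682² + 0.0462² + 0.0058² = 0.230208 + 0.219211 + 0.002134 + 0.000034 = 0.451587
B = 1 / 0.451587 = 2.2144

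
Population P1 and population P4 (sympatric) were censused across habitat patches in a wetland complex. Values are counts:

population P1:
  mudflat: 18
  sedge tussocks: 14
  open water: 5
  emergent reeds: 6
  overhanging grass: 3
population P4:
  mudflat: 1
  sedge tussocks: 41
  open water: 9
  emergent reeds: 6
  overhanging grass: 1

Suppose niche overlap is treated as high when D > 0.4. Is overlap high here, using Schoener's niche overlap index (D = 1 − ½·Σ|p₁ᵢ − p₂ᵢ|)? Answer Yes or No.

Proportions for population P1 (n=46): 18/46=0.3913, 14/46=0.3043, 5/46=0.1087, 6/46=0.1304, 3/46=0.0652
Proportions for population P4 (n=58): 1/58=0.0172, 41/58=0.7069, 9/58=0.1552, 6/58=0.1034, 1/58=0.0172
Σ|p₁ᵢ − p₂ᵢ| = 0.3741 + 0.4026 + 0.0465 + 0.0270 + 0.0480 = 0.8982
D = 1 − ½ × 0.8982 = 1 − 0.44910 = 0.55090
D = 0.55090 > 0.4 → Yes.

Yes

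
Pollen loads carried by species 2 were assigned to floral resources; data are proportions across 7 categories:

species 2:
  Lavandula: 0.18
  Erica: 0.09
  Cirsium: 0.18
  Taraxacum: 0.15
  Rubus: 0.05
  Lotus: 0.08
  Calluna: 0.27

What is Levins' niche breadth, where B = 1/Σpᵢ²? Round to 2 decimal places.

5.64

Σpᵢ² = 0.18² + 0.09² + 0.18² + 0.15² + 0.05² + 0.08² + 0.27² = 0.0324 + 0.0081 + 0.0324 + 0.0225 + 0.0025 + 0.0064 + 0.0729 = 0.1772
B = 1 / 0.1772 = 5.6433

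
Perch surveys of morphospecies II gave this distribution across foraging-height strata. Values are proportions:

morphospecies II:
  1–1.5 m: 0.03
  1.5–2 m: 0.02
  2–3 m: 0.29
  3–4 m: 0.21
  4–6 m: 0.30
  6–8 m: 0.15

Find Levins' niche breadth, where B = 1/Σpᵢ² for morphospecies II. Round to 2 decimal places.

Σpᵢ² = 0.03² + 0.02² + 0.29² + 0.21² + 0.30² + 0.15² = 0.0009 + 0.0004 + 0.0841 + 0.0441 + 0.0900 + 0.0225 = 0.2420
B = 1 / 0.2420 = 4.1322

4.13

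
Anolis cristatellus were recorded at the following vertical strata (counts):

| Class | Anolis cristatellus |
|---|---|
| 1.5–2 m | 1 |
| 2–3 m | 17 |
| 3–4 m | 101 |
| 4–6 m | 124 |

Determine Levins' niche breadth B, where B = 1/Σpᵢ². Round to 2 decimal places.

2.28

Proportions for Anolis cristatellus (n=243): 1/243=0.0041, 17/243=0.0700, 101/243=0.4156, 124/243=0.5103
Σpᵢ² = 0.0041² + 0.0700² + 0.4156² + 0.5103² = 0.000017 + 0.004900 + 0.172723 + 0.260406 = 0.438046
B = 1 / 0.438046 = 2.2829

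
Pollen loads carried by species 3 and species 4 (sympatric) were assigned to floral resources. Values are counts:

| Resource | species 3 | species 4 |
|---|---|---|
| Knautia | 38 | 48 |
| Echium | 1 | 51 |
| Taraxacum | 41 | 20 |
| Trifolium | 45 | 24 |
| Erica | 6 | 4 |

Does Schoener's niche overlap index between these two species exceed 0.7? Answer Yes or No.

Proportions for species 3 (n=131): 38/131=0.2901, 1/131=0.0076, 41/131=0.3130, 45/131=0.3435, 6/131=0.0458
Proportions for species 4 (n=147): 48/147=0.3265, 51/147=0.3469, 20/147=0.1361, 24/147=0.1633, 4/147=0.0272
Σ|p₁ᵢ − p₂ᵢ| = 0.0364 + 0.3393 + 0.1769 + 0.1802 + 0.0186 = 0.7514
D = 1 − ½ × 0.7514 = 1 − 0.37570 = 0.62430
D = 0.62430 < 0.7 → No.

No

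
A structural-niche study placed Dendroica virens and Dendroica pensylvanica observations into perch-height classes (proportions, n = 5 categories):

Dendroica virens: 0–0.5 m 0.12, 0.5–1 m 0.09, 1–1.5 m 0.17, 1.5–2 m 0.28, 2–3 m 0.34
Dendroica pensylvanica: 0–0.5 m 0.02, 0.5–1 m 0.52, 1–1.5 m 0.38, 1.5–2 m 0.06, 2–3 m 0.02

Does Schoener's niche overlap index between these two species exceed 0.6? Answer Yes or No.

No

Σ|p₁ᵢ − p₂ᵢ| = 0.10 + 0.43 + 0.21 + 0.22 + 0.32 = 1.28
D = 1 − ½ × 1.28 = 1 − 0.640 = 0.3600
D = 0.3600 < 0.6 → No.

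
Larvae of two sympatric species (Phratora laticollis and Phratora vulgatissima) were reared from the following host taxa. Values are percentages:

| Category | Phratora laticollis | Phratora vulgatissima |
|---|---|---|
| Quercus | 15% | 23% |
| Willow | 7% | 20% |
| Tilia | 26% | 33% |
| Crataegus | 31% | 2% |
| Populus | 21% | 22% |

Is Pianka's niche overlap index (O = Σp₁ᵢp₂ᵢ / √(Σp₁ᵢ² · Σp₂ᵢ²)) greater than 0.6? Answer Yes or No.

Yes

Convert percentages to proportions (divide by 100).
Σ p₁ᵢp₂ᵢ = 0.0345 + 0.0140 + 0.0858 + 0.0062 + 0.0462 = 0.1867
Σp_1ᵢ² = 0.15² + 0.07² + 0.26² + 0.31² + 0.21² = 0.0225 + 0.0049 + 0.0676 + 0.0961 + 0.0441 = 0.2352
Σp_2ᵢ² = 0.23² + 0.20² + 0.33² + 0.02² + 0.22² = 0.0529 + 0.0400 + 0.1089 + 0.0004 + 0.0484 = 0.2506
O = 0.1867 / √(0.2352 × 0.2506) = 0.1867 / 0.24278 = 0.7690
O = 0.7690 > 0.6 → Yes.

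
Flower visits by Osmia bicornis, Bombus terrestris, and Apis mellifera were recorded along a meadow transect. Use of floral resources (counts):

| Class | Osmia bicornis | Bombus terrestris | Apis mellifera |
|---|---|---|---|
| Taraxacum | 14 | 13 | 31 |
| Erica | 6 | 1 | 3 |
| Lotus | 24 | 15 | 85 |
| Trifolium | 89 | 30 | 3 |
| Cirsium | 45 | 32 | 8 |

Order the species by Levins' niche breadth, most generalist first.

Bombus terrestris > Osmia bicornis > Apis mellifera

Proportions for Osmia bicornis (n=178): 14/178=0.0787, 6/178=0.0337, 24/178=0.1348, 89/178=0.5000, 45/178=0.2528
Proportions for Bombus terrestris (n=91): 13/91=0.1429, 1/91=0.0110, 15/91=0.1648, 30/91=0.3297, 32/91=0.3516
Proportions for Apis mellifera (n=130): 31/130=0.2385, 3/130=0.0231, 85/130=0.6538, 3/130=0.0231, 8/130=0.0615
Σp_bicoᵢ² = 0.0787² + 0.0337² + 0.1348² + 0.5000² + 0.2528² = 0.006194 + 0.001136 + 0.018171 + 0.250000 + 0.063908 = 0.339409
B_bico = 1 / 0.339409 = 2.9463
Σp_terrᵢ² = 0.1429² + 0.0110² + 0.1648² + 0.3297² + 0.3516² = 0.020420 + 0.000121 + 0.027159 + 0.108702 + 0.123623 = 0.280025
B_terr = 1 / 0.280025 = 3.5711
Σp_mellᵢ² = 0.2385² + 0.0231² + 0.6538² + 0.0231² + 0.0615² = 0.056882 + 0.000534 + 0.427454 + 0.000534 + 0.003782 = 0.489186
B_mell = 1 / 0.489186 = 2.0442
Ranking by B (broadest → narrowest): Bombus terrestris (3.57) > Osmia bicornis (2.95) > Apis mellifera (2.04)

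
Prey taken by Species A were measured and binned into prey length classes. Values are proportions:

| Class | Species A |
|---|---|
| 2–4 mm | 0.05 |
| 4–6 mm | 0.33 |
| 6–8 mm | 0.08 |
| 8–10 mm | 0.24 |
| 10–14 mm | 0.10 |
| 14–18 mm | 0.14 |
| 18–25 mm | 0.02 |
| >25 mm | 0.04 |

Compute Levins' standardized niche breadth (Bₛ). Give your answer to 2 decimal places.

0.55

Σpᵢ² = 0.05² + 0.33² + 0.08² + 0.24² + 0.10² + 0.14² + 0.02² + 0.04² = 0.0025 + 0.1089 + 0.0064 + 0.0576 + 0.0100 + 0.0196 + 0.0004 + 0.0016 = 0.2070
B = 1 / 0.2070 = 4.8309
Bₛ = (B − 1)/(n − 1) = (4.8309 − 1)/(8 − 1) = 3.8309/7 = 0.5473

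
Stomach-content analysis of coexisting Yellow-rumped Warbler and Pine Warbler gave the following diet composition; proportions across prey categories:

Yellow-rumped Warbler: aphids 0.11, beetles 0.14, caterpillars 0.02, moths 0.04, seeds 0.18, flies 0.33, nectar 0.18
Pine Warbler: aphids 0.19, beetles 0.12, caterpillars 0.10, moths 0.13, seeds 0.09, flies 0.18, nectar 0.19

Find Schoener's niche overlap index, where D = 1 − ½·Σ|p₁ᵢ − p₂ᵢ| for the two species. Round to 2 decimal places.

0.74

Σ|p₁ᵢ − p₂ᵢ| = 0.08 + 0.02 + 0.08 + 0.09 + 0.09 + 0.15 + 0.01 = 0.52
D = 1 − ½ × 0.52 = 1 − 0.260 = 0.7400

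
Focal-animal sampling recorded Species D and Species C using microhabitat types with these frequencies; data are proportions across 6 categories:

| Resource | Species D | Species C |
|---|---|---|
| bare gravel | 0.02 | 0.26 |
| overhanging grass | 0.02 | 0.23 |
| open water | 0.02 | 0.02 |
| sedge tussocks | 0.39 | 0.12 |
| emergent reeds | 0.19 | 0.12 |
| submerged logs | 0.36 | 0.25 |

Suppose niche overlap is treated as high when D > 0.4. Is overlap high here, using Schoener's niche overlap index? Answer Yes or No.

Yes

Σ|p₁ᵢ − p₂ᵢ| = 0.24 + 0.21 + 0.00 + 0.27 + 0.07 + 0.11 = 0.90
D = 1 − ½ × 0.90 = 1 − 0.450 = 0.5500
D = 0.5500 > 0.4 → Yes.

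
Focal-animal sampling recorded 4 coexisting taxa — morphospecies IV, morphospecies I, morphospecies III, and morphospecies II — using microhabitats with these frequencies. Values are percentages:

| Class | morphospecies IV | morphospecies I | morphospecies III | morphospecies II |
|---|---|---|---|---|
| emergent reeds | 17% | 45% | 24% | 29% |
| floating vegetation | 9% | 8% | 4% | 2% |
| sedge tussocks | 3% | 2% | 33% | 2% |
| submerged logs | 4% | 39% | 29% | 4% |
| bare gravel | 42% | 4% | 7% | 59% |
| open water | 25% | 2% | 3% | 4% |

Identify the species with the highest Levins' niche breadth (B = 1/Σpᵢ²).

Convert percentages to proportions (divide by 100).
Σp_IVᵢ² = 0.17² + 0.09² + 0.03² + 0.04² + 0.42² + 0.25² = 0.0289 + 0.0081 + 0.0009 + 0.0016 + 0.1764 + 0.0625 = 0.2784
B_IV = 1 / 0.2784 = 3.5920
Σp_Iᵢ² = 0.45² + 0.08² + 0.02² + 0.39² + 0.04² + 0.02² = 0.2025 + 0.0064 + 0.0004 + 0.1521 + 0.0016 + 0.0004 = 0.3634
B_I = 1 / 0.3634 = 2.7518
Σp_IIIᵢ² = 0.24² + 0.04² + 0.33² + 0.29² + 0.07² + 0.03² = 0.0576 + 0.0016 + 0.1089 + 0.0841 + 0.0049 + 0.0009 = 0.2580
B_III = 1 / 0.2580 = 3.8760
Σp_IIᵢ² = 0.29² + 0.02² + 0.02² + 0.04² + 0.59² + 0.04² = 0.0841 + 0.0004 + 0.0004 + 0.0016 + 0.3481 + 0.0016 = 0.4362
B_II = 1 / 0.4362 = 2.2925
Highest B → broadest niche (most generalist): morphospecies III (B = 3.88).

morphospecies III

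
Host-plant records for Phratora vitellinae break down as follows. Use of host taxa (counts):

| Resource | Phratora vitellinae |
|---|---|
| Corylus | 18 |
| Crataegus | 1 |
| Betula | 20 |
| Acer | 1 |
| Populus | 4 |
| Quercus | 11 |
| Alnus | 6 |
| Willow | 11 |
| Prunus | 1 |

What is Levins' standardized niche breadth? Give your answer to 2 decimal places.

Proportions for Phratora vitellinae (n=73): 18/73=0.2466, 1/73=0.0137, 20/73=0.2740, 1/73=0.0137, 4/73=0.0548, 11/73=0.1507, 6/73=0.0822, 11/73=0.1507, 1/73=0.0137
Σpᵢ² = 0.2466² + 0.0137² + 0.2740² + 0.0137² + 0.0548² + 0.1507² + 0.0822² + 0.1507² + 0.0137² = 0.060812 + 0.000188 + 0.075076 + 0.000188 + 0.003003 + 0.022710 + 0.006757 + 0.022710 + 0.000188 = 0.191632
B = 1 / 0.191632 = 5.2183
Bₛ = (B − 1)/(n − 1) = (5.2183 − 1)/(9 − 1) = 4.2183/8 = 0.5273

0.53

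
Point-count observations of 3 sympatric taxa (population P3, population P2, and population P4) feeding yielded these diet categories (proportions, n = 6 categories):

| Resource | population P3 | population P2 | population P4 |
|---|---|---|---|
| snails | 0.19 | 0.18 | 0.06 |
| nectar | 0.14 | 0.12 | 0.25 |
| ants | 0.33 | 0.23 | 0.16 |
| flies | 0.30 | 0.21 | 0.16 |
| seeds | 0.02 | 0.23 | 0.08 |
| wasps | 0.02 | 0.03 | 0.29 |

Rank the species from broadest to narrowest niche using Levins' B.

population P2 > population P4 > population P3

Σp_P3ᵢ² = 0.19² + 0.14² + 0.33² + 0.30² + 0.02² + 0.02² = 0.0361 + 0.0196 + 0.1089 + 0.0900 + 0.0004 + 0.0004 = 0.2554
B_P3 = 1 / 0.2554 = 3.9154
Σp_P2ᵢ² = 0.18² + 0.12² + 0.23² + 0.21² + 0.23² + 0.03² = 0.0324 + 0.0144 + 0.0529 + 0.0441 + 0.0529 + 0.0009 = 0.1976
B_P2 = 1 / 0.1976 = 5.0607
Σp_P4ᵢ² = 0.06² + 0.25² + 0.16² + 0.16² + 0.08² + 0.29² = 0.0036 + 0.0625 + 0.0256 + 0.0256 + 0.0064 + 0.0841 = 0.2078
B_P4 = 1 / 0.2078 = 4.8123
Ranking by B (broadest → narrowest): population P2 (5.06) > population P4 (4.81) > population P3 (3.92)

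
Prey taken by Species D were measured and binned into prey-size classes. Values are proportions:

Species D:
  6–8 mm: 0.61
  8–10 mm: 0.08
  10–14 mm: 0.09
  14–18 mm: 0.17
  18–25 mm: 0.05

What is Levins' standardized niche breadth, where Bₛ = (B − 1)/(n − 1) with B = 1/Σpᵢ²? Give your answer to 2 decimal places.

Σpᵢ² = 0.61² + 0.08² + 0.09² + 0.17² + 0.05² = 0.3721 + 0.0064 + 0.0081 + 0.0289 + 0.0025 = 0.4180
B = 1 / 0.4180 = 2.3923
Bₛ = (B − 1)/(n − 1) = (2.3923 − 1)/(5 − 1) = 1.3923/4 = 0.3481

0.35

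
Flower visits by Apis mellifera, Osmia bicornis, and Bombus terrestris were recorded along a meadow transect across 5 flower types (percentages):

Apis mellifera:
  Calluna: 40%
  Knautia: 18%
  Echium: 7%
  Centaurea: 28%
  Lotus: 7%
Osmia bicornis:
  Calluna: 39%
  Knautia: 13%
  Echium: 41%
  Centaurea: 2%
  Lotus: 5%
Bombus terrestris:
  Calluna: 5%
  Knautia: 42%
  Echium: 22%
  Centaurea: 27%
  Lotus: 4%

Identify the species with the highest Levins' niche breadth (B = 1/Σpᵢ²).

Convert percentages to proportions (divide by 100).
Σp_mellᵢ² = 0.40² + 0.18² + 0.07² + 0.28² + 0.07² = 0.1600 + 0.0324 + 0.0049 + 0.0784 + 0.0049 = 0.2806
B_mell = 1 / 0.2806 = 3.5638
Σp_bicoᵢ² = 0.39² + 0.13² + 0.41² + 0.02² + 0.05² = 0.1521 + 0.0169 + 0.1681 + 0.0004 + 0.0025 = 0.3400
B_bico = 1 / 0.3400 = 2.9412
Σp_terrᵢ² = 0.05² + 0.42² + 0.22² + 0.27² + 0.04² = 0.0025 + 0.1764 + 0.0484 + 0.0729 + 0.0016 = 0.3018
B_terr = 1 / 0.3018 = 3.3135
Highest B → broadest niche (most generalist): Apis mellifera (B = 3.56).

Apis mellifera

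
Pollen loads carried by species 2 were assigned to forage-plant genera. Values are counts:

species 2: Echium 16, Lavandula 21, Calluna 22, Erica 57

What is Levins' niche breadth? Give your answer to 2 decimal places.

Proportions for species 2 (n=116): 16/116=0.1379, 21/116=0.1810, 22/116=0.1897, 57/116=0.4914
Σpᵢ² = 0.1379² + 0.1810² + 0.1897² + 0.4914² = 0.019016 + 0.032761 + 0.035986 + 0.241474 = 0.329237
B = 1 / 0.329237 = 3.0373

3.04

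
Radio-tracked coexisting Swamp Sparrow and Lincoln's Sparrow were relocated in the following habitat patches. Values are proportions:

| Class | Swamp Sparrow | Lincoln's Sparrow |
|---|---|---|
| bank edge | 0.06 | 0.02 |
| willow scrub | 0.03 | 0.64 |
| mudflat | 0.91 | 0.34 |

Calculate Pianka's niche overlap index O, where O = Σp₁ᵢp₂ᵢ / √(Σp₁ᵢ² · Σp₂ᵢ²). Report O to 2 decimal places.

Σ p₁ᵢp₂ᵢ = 0.0012 + 0.0192 + 0.3094 = 0.3298
Σp_1ᵢ² = 0.06² + 0.03² + 0.91² = 0.0036 + 0.0009 + 0.8281 = 0.8326
Σp_2ᵢ² = 0.02² + 0.64² + 0.34² = 0.0004 + 0.4096 + 0.1156 = 0.5256
O = 0.3298 / √(0.8326 × 0.5256) = 0.3298 / 0.66152 = 0.4985

0.50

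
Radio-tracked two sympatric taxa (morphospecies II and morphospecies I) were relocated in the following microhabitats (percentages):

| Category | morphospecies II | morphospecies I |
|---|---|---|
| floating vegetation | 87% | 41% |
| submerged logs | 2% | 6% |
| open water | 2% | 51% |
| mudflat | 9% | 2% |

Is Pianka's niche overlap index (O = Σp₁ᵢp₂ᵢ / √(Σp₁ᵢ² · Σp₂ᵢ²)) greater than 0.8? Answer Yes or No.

No

Convert percentages to proportions (divide by 100).
Σ p₁ᵢp₂ᵢ = 0.3567 + 0.0012 + 0.0102 + 0.0018 = 0.3699
Σp_1ᵢ² = 0.87² + 0.02² + 0.02² + 0.09² = 0.7569 + 0.0004 + 0.0004 + 0.0081 = 0.7658
Σp_2ᵢ² = 0.41² + 0.06² + 0.51² + 0.02² = 0.1681 + 0.0036 + 0.2601 + 0.0004 = 0.4322
O = 0.3699 / √(0.7658 × 0.4322) = 0.3699 / 0.57531 = 0.6430
O = 0.6430 < 0.8 → No.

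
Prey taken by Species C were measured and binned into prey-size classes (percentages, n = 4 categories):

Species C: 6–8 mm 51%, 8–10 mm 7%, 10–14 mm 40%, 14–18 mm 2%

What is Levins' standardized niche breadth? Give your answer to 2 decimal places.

Convert percentages to proportions (divide by 100).
Σpᵢ² = 0.51² + 0.07² + 0.40² + 0.02² = 0.2601 + 0.0049 + 0.1600 + 0.0004 = 0.4254
B = 1 / 0.4254 = 2.3507
Bₛ = (B − 1)/(n − 1) = (2.3507 − 1)/(4 − 1) = 1.3507/3 = 0.4502

0.45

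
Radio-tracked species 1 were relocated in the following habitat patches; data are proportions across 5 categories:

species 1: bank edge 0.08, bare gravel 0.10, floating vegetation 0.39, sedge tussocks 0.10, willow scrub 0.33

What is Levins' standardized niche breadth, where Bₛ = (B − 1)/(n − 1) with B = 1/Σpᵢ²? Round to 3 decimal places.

0.620

Σpᵢ² = 0.08² + 0.10² + 0.39² + 0.10² + 0.33² = 0.0064 + 0.0100 + 0.1521 + 0.0100 + 0.1089 = 0.2874
B = 1 / 0.2874 = 3.47947
Bₛ = (B − 1)/(n − 1) = (3.47947 − 1)/(5 − 1) = 2.47947/4 = 0.61987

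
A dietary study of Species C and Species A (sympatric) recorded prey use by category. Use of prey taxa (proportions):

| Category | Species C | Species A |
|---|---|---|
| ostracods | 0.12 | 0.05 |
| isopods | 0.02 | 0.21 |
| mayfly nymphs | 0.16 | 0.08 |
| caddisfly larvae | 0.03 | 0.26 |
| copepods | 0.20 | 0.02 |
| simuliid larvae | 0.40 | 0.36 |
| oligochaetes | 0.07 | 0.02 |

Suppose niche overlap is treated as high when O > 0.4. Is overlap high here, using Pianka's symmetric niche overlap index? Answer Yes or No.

Σ p₁ᵢp₂ᵢ = 0.0060 + 0.0042 + 0.0128 + 0.0078 + 0.0040 + 0.1440 + 0.0014 = 0.1802
Σp_1ᵢ² = 0.12² + 0.02² + 0.16² + 0.03² + 0.20² + 0.40² + 0.07² = 0.0144 + 0.0004 + 0.0256 + 0.0009 + 0.0400 + 0.1600 + 0.0049 = 0.2462
Σp_2ᵢ² = 0.05² + 0.21² + 0.08² + 0.26² + 0.02² + 0.36² + 0.02² = 0.0025 + 0.0441 + 0.0064 + 0.0676 + 0.0004 + 0.1296 + 0.0004 = 0.2510
O = 0.1802 / √(0.2462 × 0.2510) = 0.1802 / 0.24859 = 0.7249
O = 0.7249 > 0.4 → Yes.

Yes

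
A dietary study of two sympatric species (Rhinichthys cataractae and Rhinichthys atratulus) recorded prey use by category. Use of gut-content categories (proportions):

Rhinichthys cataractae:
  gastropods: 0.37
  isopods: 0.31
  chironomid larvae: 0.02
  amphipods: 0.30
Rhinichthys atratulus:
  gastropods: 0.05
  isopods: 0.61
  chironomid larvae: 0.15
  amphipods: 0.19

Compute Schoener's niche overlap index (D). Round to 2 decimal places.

Σ|p₁ᵢ − p₂ᵢ| = 0.32 + 0.30 + 0.13 + 0.11 = 0.86
D = 1 − ½ × 0.86 = 1 − 0.430 = 0.5700

0.57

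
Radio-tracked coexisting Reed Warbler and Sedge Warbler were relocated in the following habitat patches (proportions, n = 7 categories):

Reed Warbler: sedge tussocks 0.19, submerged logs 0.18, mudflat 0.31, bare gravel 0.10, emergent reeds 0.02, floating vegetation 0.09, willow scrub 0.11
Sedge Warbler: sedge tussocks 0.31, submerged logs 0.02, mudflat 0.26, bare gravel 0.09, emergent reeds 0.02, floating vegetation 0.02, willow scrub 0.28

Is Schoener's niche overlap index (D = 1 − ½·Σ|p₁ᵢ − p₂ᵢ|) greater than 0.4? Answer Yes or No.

Yes

Σ|p₁ᵢ − p₂ᵢ| = 0.12 + 0.16 + 0.05 + 0.01 + 0.00 + 0.07 + 0.17 = 0.58
D = 1 − ½ × 0.58 = 1 − 0.290 = 0.7100
D = 0.7100 > 0.4 → Yes.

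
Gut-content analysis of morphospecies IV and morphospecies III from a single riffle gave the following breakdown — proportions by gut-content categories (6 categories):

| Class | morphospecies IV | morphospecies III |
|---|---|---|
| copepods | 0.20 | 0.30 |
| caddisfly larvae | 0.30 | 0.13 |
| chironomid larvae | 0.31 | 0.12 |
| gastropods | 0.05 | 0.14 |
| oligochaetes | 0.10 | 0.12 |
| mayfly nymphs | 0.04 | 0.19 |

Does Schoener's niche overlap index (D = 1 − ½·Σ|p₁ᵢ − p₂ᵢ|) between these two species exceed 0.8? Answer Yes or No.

Σ|p₁ᵢ − p₂ᵢ| = 0.10 + 0.17 + 0.19 + 0.09 + 0.02 + 0.15 = 0.72
D = 1 − ½ × 0.72 = 1 − 0.360 = 0.6400
D = 0.6400 < 0.8 → No.

No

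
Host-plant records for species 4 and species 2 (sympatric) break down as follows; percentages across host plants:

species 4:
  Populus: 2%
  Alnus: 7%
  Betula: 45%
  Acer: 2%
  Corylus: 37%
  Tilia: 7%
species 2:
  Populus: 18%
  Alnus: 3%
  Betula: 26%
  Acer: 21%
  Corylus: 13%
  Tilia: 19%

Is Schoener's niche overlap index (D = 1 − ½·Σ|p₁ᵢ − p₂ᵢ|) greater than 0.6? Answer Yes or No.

Convert percentages to proportions (divide by 100).
Σ|p₁ᵢ − p₂ᵢ| = 0.16 + 0.04 + 0.19 + 0.19 + 0.24 + 0.12 = 0.94
D = 1 − ½ × 0.94 = 1 − 0.470 = 0.5300
D = 0.5300 < 0.6 → No.

No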